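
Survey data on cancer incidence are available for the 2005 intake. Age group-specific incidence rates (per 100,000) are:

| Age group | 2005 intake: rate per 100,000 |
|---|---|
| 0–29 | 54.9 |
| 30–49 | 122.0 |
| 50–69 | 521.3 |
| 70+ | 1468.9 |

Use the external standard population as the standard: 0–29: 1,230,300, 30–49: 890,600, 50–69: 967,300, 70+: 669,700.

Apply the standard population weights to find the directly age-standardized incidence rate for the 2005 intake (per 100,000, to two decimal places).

Standard total = 3,757,900; weights = 0.3274, 0.2370, 0.2574, 0.1782.
Standardized rate: 0.3274×54.9 + 0.2370×122.0 + 0.2574×521.3 + 0.1782×1468.9 = 442.8464 per 100,000.

442.85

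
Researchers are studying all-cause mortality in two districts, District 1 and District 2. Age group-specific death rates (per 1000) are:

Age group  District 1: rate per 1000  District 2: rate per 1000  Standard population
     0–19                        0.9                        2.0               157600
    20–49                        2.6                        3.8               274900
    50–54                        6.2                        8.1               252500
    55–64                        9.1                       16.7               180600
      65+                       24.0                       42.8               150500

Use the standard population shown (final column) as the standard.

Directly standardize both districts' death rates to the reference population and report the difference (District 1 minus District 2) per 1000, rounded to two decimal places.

Standard total = 1016100; weights = 0.1551, 0.2705, 0.2485, 0.1777, 0.1481.
District 1: 0.1551×0.9 + 0.2705×2.6 + 0.2485×6.2 + 0.1777×9.1 + 0.1481×24.0 = 7.5559 per 1000.
District 2: 0.1551×2.0 + 0.2705×3.8 + 0.2485×8.1 + 0.1777×16.7 + 0.1481×42.8 = 12.6587 per 1000.
Difference = 7.5559 − 12.6587 = -5.1028.

-5.10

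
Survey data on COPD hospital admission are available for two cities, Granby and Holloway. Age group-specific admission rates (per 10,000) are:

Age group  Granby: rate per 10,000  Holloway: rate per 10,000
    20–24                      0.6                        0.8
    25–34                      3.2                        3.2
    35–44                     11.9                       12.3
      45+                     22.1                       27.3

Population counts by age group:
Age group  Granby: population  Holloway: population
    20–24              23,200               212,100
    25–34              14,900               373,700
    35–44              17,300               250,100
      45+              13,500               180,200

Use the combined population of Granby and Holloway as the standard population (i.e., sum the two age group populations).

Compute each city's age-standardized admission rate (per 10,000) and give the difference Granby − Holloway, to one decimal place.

Combined standard total = 1,085,000; weights = 0.2169, 0.3582, 0.2465, 0.1785.
Granby: 0.2169×0.6 + 0.3582×3.2 + 0.2465×11.9 + 0.1785×22.1 = 8.1544 per 10,000.
Holloway: 0.2169×0.8 + 0.3582×3.2 + 0.2465×12.3 + 0.1785×27.3 = 9.2247 per 10,000.
Difference = 8.1544 − 9.2247 = -1.0703.

-1.1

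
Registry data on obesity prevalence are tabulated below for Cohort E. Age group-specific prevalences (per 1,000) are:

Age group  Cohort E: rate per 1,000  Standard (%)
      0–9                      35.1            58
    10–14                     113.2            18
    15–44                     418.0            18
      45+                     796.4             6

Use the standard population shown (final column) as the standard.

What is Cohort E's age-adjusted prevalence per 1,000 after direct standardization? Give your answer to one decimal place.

163.8

Standard weights: 0.58, 0.18, 0.18, 0.06.
Standardized rate: 0.5800×35.1 + 0.1800×113.2 + 0.1800×418.0 + 0.0600×796.4 = 163.7580 per 1,000.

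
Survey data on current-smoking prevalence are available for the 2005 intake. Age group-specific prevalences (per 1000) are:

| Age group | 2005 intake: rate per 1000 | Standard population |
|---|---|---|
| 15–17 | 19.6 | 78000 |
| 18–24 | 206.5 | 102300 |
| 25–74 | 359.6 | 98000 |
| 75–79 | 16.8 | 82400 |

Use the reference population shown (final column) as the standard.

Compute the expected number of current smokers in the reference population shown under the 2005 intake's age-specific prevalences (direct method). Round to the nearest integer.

Expected current smokers = Σ (standard pop × age-specific rate ÷ 1000)
= 78000×19.6/1000 + 102300×206.5/1000 + 98000×359.6/1000 + 82400×16.8/1000
= 1528.80 + 21124.95 + 35240.80 + 1384.32 = 59278.87.

59279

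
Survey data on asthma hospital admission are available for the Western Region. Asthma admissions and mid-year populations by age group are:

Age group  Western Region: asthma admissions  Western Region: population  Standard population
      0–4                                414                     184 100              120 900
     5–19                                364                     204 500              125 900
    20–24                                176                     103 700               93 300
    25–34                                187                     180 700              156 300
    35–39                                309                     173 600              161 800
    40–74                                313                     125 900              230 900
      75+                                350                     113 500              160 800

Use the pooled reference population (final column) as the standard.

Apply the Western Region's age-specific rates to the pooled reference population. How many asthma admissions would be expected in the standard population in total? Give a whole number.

Age-specific rates per 10 000 for the Western Region: 22.49, 17.80, 16.97, 10.35, 17.80, 24.86, 30.84.
Expected asthma admissions = Σ (standard pop × age-specific rate ÷ 10 000)
= 120 900×22.49/10 000 + 125 900×17.80/10 000 + 93 300×16.97/10 000 + 156 300×10.35/10 000 + 161 800×17.80/10 000 + 230 900×24.86/10 000 + 160 800×30.84/10 000
= 271.88 + 224.10 + 158.35 + 161.75 + 288.00 + 574.04 + 495.86 = 2173.97.

2174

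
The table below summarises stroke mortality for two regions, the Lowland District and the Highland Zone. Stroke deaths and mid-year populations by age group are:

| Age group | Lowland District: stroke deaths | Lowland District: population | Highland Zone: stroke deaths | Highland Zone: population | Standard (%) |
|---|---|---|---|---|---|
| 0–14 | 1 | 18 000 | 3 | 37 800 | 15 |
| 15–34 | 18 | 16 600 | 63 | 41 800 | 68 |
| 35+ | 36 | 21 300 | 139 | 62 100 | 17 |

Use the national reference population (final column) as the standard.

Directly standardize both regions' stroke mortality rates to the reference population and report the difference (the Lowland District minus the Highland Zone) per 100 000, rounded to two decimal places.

Age-specific rates per 100 000 for the Lowland District: 5.56, 108.43, 169.01.
For the Highland Zone: 7.94, 150.72, 223.83.
Standard weights: 0.15, 0.68, 0.17.
The Lowland District: 0.1500×5.56 + 0.6800×108.43 + 0.1700×169.01 = 103.3007 per 100 000.
The Highland Zone: 0.1500×7.94 + 0.6800×150.72 + 0.1700×223.83 = 141.7300 per 100 000.
Difference = 103.3007 − 141.7300 = -38.4294.

-38.43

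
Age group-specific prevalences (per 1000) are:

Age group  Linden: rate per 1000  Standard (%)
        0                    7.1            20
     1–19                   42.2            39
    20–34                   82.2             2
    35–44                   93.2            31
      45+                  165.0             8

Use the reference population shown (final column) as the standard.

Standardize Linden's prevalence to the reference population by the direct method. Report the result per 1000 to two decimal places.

Standard weights: 0.20, 0.39, 0.02, 0.31, 0.08.
Standardized rate: 0.2000×7.1 + 0.3900×42.2 + 0.0200×82.2 + 0.3100×93.2 + 0.0800×165.0 = 61.6140 per 1000.

61.61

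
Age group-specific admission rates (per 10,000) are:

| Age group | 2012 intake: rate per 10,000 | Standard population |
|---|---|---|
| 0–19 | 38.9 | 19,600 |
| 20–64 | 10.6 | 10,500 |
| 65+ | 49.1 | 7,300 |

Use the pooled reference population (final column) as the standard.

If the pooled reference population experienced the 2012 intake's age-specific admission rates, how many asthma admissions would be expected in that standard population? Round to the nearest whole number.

Expected asthma admissions = Σ (standard pop × age-specific rate ÷ 10,000)
= 19,600×38.9/10,000 + 10,500×10.6/10,000 + 7,300×49.1/10,000
= 76.24 + 11.13 + 35.84 = 123.22.

123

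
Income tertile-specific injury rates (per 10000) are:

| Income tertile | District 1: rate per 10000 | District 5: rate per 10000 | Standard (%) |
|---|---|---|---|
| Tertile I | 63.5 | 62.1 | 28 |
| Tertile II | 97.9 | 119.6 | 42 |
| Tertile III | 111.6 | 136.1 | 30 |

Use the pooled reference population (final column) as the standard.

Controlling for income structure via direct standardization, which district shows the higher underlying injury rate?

District 5

Standard weights: 0.28, 0.42, 0.30.
District 1: 0.2800×63.5 + 0.4200×97.9 + 0.3000×111.6 = 92.3780 per 10000.
District 5: 0.2800×62.1 + 0.4200×119.6 + 0.3000×136.1 = 108.4500 per 10000.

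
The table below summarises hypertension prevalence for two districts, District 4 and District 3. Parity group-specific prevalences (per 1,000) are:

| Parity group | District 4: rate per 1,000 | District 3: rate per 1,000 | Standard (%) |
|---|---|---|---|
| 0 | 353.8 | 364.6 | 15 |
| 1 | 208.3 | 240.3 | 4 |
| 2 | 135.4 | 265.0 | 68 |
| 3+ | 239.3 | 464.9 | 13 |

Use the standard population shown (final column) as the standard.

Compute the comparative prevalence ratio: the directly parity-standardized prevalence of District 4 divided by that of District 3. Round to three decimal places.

Standard weights: 0.15, 0.04, 0.68, 0.13.
District 4: 0.1500×353.8 + 0.0400×208.3 + 0.6800×135.4 + 0.1300×239.3 = 184.5830 per 1,000.
District 3: 0.1500×364.6 + 0.0400×240.3 + 0.6800×265.0 + 0.1300×464.9 = 304.9390 per 1,000.
Ratio = 184.5830 ÷ 304.9390 = 0.60531.

0.605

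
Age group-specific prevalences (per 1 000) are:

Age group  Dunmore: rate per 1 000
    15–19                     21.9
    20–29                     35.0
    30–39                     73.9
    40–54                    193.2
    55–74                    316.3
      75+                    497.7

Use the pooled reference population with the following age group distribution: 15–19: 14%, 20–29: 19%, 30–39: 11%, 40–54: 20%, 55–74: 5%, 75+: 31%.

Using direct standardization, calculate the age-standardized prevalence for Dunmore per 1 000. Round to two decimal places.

Standard weights: 0.14, 0.19, 0.11, 0.20, 0.05, 0.31.
Standardized rate: 0.1400×21.9 + 0.1900×35.0 + 0.1100×73.9 + 0.2000×193.2 + 0.0500×316.3 + 0.3100×497.7 = 226.5870 per 1 000.

226.59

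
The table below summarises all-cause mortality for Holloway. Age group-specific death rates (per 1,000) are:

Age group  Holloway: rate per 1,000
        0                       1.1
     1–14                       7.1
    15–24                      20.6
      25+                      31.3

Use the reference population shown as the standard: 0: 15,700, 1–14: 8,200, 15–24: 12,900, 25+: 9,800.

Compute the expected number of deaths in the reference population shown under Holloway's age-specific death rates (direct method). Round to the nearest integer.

Expected deaths = Σ (standard pop × age-specific rate ÷ 1,000)
= 15,700×1.1/1,000 + 8,200×7.1/1,000 + 12,900×20.6/1,000 + 9,800×31.3/1,000
= 17.27 + 58.22 + 265.74 + 306.74 = 647.97.

648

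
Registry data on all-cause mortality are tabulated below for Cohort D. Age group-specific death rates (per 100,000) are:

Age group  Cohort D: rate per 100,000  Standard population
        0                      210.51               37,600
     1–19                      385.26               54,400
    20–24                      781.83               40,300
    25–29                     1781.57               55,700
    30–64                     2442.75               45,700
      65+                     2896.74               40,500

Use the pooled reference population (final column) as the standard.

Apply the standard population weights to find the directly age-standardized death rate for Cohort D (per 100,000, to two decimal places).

1417.09

Standard total = 274,200; weights = 0.1371, 0.1984, 0.1470, 0.2031, 0.1667, 0.1477.
Standardized rate: 0.1371×210.51 + 0.1984×385.26 + 0.1470×781.83 + 0.2031×1781.57 + 0.1667×2442.75 + 0.1477×2896.74 = 1417.0903 per 100,000.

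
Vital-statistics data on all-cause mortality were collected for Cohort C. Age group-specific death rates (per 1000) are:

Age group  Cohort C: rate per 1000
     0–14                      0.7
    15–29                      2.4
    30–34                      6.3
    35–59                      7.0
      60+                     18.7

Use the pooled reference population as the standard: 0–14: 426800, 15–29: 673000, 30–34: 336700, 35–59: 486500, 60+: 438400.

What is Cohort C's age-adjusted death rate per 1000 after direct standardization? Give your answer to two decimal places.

Standard total = 2361400; weights = 0.1807, 0.2850, 0.1426, 0.2060, 0.1857.
Standardized rate: 0.1807×0.7 + 0.2850×2.4 + 0.1426×6.3 + 0.2060×7.0 + 0.1857×18.7 = 6.6227 per 1000.

6.62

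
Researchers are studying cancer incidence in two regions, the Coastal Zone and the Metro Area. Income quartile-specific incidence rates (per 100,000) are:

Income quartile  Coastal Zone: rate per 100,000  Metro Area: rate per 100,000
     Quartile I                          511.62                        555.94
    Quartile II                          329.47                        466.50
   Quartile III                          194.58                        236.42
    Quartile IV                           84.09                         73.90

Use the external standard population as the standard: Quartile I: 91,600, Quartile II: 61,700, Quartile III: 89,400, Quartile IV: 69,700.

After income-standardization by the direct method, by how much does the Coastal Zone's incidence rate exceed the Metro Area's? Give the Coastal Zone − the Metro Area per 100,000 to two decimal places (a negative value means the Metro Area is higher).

-49.76

Standard total = 312,400; weights = 0.2932, 0.1975, 0.2862, 0.2231.
The Coastal Zone: 0.2932×511.62 + 0.1975×329.47 + 0.2862×194.58 + 0.2231×84.09 = 289.5301 per 100,000.
The Metro Area: 0.2932×555.94 + 0.1975×466.50 + 0.2862×236.42 + 0.2231×73.90 = 339.2892 per 100,000.
Difference = 289.5301 − 339.2892 = -49.7590.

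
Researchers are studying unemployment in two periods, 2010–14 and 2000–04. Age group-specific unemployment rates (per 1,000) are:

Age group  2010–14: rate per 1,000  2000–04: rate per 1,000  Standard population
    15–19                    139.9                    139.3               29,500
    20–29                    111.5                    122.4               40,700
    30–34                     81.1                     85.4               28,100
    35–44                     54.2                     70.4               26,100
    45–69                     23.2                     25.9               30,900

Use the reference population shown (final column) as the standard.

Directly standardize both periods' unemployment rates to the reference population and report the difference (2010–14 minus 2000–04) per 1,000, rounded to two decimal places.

Standard total = 155,300; weights = 0.1900, 0.2621, 0.1809, 0.1681, 0.1990.
2010–14: 0.1900×139.9 + 0.2621×111.5 + 0.1809×81.1 + 0.1681×54.2 + 0.1990×23.2 = 84.1952 per 1,000.
2000–04: 0.1900×139.3 + 0.2621×122.4 + 0.1809×85.4 + 0.1681×70.4 + 0.1990×25.9 = 90.9757 per 1,000.
Difference = 84.1952 − 90.9757 = -6.7805.

-6.78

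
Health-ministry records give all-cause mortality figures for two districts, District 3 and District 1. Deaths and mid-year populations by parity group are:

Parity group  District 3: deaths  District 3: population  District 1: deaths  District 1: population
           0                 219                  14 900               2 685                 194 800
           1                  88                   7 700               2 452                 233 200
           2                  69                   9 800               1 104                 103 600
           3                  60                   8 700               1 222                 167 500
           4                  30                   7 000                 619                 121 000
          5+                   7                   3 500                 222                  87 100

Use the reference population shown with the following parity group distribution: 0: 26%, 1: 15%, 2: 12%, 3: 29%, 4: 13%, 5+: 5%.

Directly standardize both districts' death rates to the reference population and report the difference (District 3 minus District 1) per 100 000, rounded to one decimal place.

Parity-specific rates per 100 000 for District 3: 1469.80, 1142.86, 704.08, 689.66, 428.57, 200.00.
For District 1: 1378.34, 1051.46, 1065.64, 729.55, 511.57, 254.88.
Standard weights: 0.26, 0.15, 0.12, 0.29, 0.13, 0.05.
District 3: 0.2600×1469.80 + 0.1500×1142.86 + 0.1200×704.08 + 0.2900×689.66 + 0.1300×428.57 + 0.0500×200.00 = 903.7803 per 100 000.
District 1: 0.2600×1378.34 + 0.1500×1051.46 + 0.1200×1065.64 + 0.2900×729.55 + 0.1300×511.57 + 0.0500×254.88 = 934.7810 per 100 000.
Difference = 903.7803 − 934.7810 = -31.0007.

-31.0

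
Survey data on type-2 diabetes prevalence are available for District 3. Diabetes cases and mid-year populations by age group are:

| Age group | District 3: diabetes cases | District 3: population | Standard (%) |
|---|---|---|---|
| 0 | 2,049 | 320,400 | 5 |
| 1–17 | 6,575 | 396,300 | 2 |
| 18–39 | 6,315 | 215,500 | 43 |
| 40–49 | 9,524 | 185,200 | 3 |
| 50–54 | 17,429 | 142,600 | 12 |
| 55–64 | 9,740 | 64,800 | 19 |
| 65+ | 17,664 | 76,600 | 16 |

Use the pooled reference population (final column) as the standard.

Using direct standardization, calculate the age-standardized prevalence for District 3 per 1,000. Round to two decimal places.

Age-specific rates per 1,000 for District 3: 6.395, 16.591, 29.304, 51.425, 122.223, 150.309, 230.601.
Standard weights: 0.05, 0.02, 0.43, 0.03, 0.12, 0.19, 0.16.
Standardized rate: 0.0500×6.395 + 0.0200×16.591 + 0.4300×29.304 + 0.0300×51.425 + 0.1200×122.223 + 0.1900×150.309 + 0.1600×230.601 = 94.9165 per 1,000.

94.92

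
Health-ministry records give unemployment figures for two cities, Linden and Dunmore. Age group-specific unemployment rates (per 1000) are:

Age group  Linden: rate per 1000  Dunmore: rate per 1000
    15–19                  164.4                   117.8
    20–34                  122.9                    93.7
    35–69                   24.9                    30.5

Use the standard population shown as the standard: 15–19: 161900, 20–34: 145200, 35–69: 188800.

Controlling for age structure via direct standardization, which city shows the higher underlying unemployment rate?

Linden

Standard total = 495900; weights = 0.3265, 0.2928, 0.3807.
Linden: 0.3265×164.4 + 0.2928×122.9 + 0.3807×24.9 = 99.1381 per 1000.
Dunmore: 0.3265×117.8 + 0.2928×93.7 + 0.3807×30.5 = 77.5065 per 1000.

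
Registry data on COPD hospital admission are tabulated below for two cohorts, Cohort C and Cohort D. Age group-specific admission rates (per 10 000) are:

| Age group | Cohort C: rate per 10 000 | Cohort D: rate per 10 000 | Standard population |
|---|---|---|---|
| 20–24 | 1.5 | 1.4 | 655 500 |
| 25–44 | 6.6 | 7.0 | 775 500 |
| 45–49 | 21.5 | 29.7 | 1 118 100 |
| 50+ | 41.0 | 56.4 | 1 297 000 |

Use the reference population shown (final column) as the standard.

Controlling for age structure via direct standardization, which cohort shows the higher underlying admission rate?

Cohort D

Standard total = 3 846 100; weights = 0.1704, 0.2016, 0.2907, 0.3372.
Cohort C: 0.1704×1.5 + 0.2016×6.6 + 0.2907×21.5 + 0.3372×41.0 = 21.6629 per 10 000.
Cohort D: 0.1704×1.4 + 0.2016×7.0 + 0.2907×29.7 + 0.3372×56.4 = 29.3036 per 10 000.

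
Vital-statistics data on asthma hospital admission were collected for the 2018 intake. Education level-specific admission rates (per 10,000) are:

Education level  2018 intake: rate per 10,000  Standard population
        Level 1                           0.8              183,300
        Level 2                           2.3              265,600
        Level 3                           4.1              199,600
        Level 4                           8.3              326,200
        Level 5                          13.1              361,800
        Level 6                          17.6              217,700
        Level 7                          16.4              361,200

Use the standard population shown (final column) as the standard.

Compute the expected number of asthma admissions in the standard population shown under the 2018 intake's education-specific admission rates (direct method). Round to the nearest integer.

1878

Expected asthma admissions = Σ (standard pop × education-specific rate ÷ 10,000)
= 183,300×0.8/10,000 + 265,600×2.3/10,000 + 199,600×4.1/10,000 + 326,200×8.3/10,000 + 361,800×13.1/10,000 + 217,700×17.6/10,000 + 361,200×16.4/10,000
= 14.66 + 61.09 + 81.84 + 270.75 + 473.96 + 383.15 + 592.37 = 1877.81.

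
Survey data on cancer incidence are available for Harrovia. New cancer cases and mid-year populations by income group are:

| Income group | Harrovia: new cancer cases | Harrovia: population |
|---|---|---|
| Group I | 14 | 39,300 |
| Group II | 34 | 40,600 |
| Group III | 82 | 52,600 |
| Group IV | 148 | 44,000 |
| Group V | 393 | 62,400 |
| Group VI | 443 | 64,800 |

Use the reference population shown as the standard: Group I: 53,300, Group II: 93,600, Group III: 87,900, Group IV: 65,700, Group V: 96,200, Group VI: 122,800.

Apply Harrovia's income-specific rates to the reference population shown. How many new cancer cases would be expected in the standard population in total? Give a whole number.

1901

Income-specific rates per 100,000 for Harrovia: 35.62, 83.74, 155.89, 336.36, 629.81, 683.64.
Expected new cancer cases = Σ (standard pop × income-specific rate ÷ 100,000)
= 53,300×35.62/100,000 + 93,600×83.74/100,000 + 87,900×155.89/100,000 + 65,700×336.36/100,000 + 96,200×629.81/100,000 + 122,800×683.64/100,000
= 18.99 + 78.38 + 137.03 + 220.99 + 605.87 + 839.51 = 1900.78.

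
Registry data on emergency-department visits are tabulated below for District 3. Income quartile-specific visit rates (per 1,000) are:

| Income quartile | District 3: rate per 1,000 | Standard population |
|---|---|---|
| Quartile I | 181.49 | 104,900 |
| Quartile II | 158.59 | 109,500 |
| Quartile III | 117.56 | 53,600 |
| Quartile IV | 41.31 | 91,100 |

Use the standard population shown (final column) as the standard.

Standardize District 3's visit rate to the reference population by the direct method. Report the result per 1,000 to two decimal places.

129.40

Standard total = 359,100; weights = 0.2921, 0.3049, 0.1493, 0.2537.
Standardized rate: 0.2921×181.49 + 0.3049×158.59 + 0.1493×117.56 + 0.2537×41.31 = 129.4026 per 1,000.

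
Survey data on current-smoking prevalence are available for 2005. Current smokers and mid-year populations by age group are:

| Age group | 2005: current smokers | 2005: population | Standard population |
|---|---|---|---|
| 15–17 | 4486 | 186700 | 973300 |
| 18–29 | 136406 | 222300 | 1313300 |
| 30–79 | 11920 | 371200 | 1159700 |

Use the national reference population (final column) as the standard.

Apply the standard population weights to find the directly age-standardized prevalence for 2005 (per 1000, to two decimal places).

Age-specific rates per 1000 for 2005: 24.028, 613.612, 32.112.
Standard total = 3446300; weights = 0.2824, 0.3811, 0.3365.
Standardized rate: 0.2824×24.028 + 0.3811×613.612 + 0.3365×32.112 = 251.4243 per 1000.

251.42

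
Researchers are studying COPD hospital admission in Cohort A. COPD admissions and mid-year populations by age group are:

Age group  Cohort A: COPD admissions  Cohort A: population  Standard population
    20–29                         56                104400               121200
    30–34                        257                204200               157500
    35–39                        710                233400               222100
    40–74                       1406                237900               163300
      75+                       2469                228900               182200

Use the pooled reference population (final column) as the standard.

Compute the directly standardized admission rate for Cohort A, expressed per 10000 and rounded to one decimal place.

Age-specific rates per 10000 for Cohort A: 5.36, 12.59, 30.42, 59.10, 107.86.
Standard total = 846300; weights = 0.1432, 0.1861, 0.2624, 0.1930, 0.2153.
Standardized rate: 0.1432×5.36 + 0.1861×12.59 + 0.2624×30.42 + 0.1930×59.10 + 0.2153×107.86 = 45.7196 per 10000.

45.7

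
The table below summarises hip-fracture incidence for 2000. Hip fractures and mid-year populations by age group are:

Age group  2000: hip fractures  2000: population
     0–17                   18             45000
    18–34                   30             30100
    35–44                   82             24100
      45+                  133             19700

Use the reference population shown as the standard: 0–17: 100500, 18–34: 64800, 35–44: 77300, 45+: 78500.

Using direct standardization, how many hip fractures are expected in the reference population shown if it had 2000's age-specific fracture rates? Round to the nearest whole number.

Age-specific rates per 100000 for 2000: 40.00, 99.67, 340.25, 675.13.
Expected hip fractures = Σ (standard pop × age-specific rate ÷ 100000)
= 100500×40.00/100000 + 64800×99.67/100000 + 77300×340.25/100000 + 78500×675.13/100000
= 40.20 + 64.58 + 263.01 + 529.97 = 897.77.

898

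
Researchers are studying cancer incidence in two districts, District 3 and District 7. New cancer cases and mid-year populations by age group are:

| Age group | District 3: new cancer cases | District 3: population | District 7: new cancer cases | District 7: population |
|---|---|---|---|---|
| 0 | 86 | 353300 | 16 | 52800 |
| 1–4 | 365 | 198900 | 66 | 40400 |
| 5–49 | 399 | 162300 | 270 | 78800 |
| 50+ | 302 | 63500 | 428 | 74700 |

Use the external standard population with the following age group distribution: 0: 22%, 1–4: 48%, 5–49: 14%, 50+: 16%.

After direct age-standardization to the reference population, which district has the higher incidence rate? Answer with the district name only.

Age-specific rates per 100000 for District 3: 24.34, 183.51, 245.84, 475.59.
For District 7: 30.30, 163.37, 342.64, 572.96.
Standard weights: 0.22, 0.48, 0.14, 0.16.
District 3: 0.2200×24.34 + 0.4800×183.51 + 0.1400×245.84 + 0.1600×475.59 = 203.9519 per 100000.
District 7: 0.2200×30.30 + 0.4800×163.37 + 0.1400×342.64 + 0.1600×572.96 = 224.7254 per 100000.

District 7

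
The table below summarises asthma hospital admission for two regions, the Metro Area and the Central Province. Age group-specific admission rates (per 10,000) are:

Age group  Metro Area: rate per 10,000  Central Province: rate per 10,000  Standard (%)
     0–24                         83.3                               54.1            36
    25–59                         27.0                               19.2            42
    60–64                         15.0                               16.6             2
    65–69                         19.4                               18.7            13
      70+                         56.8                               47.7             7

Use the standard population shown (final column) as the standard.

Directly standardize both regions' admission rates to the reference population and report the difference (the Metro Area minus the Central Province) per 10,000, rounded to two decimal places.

Standard weights: 0.36, 0.42, 0.02, 0.13, 0.07.
The Metro Area: 0.3600×83.3 + 0.4200×27.0 + 0.0200×15.0 + 0.1300×19.4 + 0.0700×56.8 = 48.1260 per 10,000.
The Central Province: 0.3600×54.1 + 0.4200×19.2 + 0.0200×16.6 + 0.1300×18.7 + 0.0700×47.7 = 33.6420 per 10,000.
Difference = 48.1260 − 33.6420 = 14.4840.

14.48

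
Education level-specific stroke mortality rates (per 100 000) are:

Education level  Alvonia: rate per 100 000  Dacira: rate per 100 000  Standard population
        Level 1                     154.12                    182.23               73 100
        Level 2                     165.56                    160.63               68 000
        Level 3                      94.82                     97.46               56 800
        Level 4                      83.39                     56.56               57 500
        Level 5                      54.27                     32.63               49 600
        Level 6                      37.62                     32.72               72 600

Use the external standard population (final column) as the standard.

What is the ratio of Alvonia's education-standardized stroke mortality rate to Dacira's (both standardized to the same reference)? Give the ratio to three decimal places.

Standard total = 377 600; weights = 0.1936, 0.1801, 0.1504, 0.1523, 0.1314, 0.1923.
Alvonia: 0.1936×154.12 + 0.1801×165.56 + 0.1504×94.82 + 0.1523×83.39 + 0.1314×54.27 + 0.1923×37.62 = 100.9745 per 100 000.
Dacira: 0.1936×182.23 + 0.1801×160.63 + 0.1504×97.46 + 0.1523×56.56 + 0.1314×32.63 + 0.1923×32.72 = 98.0554 per 100 000.
Ratio = 100.9745 ÷ 98.0554 = 1.02977.

1.030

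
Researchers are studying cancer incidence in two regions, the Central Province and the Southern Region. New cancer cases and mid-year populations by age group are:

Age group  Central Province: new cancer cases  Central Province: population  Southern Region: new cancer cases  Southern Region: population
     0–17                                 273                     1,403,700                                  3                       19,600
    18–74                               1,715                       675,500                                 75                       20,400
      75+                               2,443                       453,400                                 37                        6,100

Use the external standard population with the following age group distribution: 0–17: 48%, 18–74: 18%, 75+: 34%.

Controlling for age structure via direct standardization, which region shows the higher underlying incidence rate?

Southern Region

Age-specific rates per 100,000 for the Central Province: 19.45, 253.89, 538.82.
For the Southern Region: 15.31, 367.65, 606.56.
Standard weights: 0.48, 0.18, 0.34.
The Central Province: 0.4800×19.45 + 0.1800×253.89 + 0.3400×538.82 = 238.2329 per 100,000.
The Southern Region: 0.4800×15.31 + 0.1800×367.65 + 0.3400×606.56 = 279.7529 per 100,000.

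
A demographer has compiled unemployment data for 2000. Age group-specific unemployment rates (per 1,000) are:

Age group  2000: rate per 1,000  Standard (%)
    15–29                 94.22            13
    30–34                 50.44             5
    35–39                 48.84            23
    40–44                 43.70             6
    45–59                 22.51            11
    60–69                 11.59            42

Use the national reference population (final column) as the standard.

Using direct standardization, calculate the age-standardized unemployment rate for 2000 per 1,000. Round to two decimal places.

35.97

Standard weights: 0.13, 0.05, 0.23, 0.06, 0.11, 0.42.
Standardized rate: 0.1300×94.22 + 0.0500×50.44 + 0.2300×48.84 + 0.0600×43.70 + 0.1100×22.51 + 0.4200×11.59 = 35.9697 per 1,000.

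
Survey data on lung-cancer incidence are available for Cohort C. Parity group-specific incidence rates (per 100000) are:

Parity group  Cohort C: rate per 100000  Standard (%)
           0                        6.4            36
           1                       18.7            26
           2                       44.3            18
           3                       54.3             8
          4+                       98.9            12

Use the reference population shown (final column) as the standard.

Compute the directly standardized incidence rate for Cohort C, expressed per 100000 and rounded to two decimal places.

Standard weights: 0.36, 0.26, 0.18, 0.08, 0.12.
Standardized rate: 0.3600×6.4 + 0.2600×18.7 + 0.1800×44.3 + 0.0800×54.3 + 0.1200×98.9 = 31.3520 per 100000.

31.35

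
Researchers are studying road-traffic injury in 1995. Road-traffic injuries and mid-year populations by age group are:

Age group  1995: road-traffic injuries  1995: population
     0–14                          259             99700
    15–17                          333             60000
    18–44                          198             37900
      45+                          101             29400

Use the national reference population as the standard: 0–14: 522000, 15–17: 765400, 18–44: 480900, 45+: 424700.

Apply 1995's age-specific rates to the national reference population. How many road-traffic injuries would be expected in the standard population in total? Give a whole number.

9575

Age-specific rates per 100000 for 1995: 259.78, 555.00, 522.43, 343.54.
Expected road-traffic injuries = Σ (standard pop × age-specific rate ÷ 100000)
= 522000×259.78/100000 + 765400×555.00/100000 + 480900×522.43/100000 + 424700×343.54/100000
= 1356.05 + 4247.97 + 2512.35 + 1459.00 = 9575.38.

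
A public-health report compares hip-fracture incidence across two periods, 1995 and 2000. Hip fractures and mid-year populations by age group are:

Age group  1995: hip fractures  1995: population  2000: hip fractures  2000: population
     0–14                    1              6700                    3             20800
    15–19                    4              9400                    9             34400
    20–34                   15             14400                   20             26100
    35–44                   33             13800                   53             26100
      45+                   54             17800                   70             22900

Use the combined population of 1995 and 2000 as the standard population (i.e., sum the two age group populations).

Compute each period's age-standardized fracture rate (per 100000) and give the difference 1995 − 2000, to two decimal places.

Age-specific rates per 100000 for 1995: 14.93, 42.55, 104.17, 239.13, 303.37.
For 2000: 14.42, 26.16, 76.63, 203.07, 305.68.
Combined standard total = 192400; weights = 0.1429, 0.2277, 0.2105, 0.2074, 0.2115.
1995: 0.1429×14.93 + 0.2277×42.55 + 0.2105×104.17 + 0.2074×239.13 + 0.2115×303.37 = 147.5131 per 100000.
2000: 0.1429×14.42 + 0.2277×26.16 + 0.2105×76.63 + 0.2074×203.07 + 0.2115×305.68 = 130.9218 per 100000.
Difference = 147.5131 − 130.9218 = 16.5913.

16.59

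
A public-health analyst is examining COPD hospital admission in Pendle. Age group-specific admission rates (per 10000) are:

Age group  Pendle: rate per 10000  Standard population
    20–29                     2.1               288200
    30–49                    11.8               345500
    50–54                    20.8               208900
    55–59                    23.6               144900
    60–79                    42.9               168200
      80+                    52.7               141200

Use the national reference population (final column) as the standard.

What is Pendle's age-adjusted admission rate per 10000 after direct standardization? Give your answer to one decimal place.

20.9

Standard total = 1296900; weights = 0.2222, 0.2664, 0.1611, 0.1117, 0.1297, 0.1089.
Standardized rate: 0.2222×2.1 + 0.2664×11.8 + 0.1611×20.8 + 0.1117×23.6 + 0.1297×42.9 + 0.1089×52.7 = 20.8990 per 10000.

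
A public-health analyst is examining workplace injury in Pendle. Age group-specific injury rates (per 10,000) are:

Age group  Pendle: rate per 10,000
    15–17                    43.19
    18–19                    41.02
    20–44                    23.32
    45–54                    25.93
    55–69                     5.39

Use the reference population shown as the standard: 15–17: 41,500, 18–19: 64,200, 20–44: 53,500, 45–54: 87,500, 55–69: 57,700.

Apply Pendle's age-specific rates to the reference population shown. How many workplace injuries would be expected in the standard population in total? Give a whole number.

Expected workplace injuries = Σ (standard pop × age-specific rate ÷ 10,000)
= 41,500×43.19/10,000 + 64,200×41.02/10,000 + 53,500×23.32/10,000 + 87,500×25.93/10,000 + 57,700×5.39/10,000
= 179.24 + 263.35 + 124.76 + 226.89 + 31.10 = 825.34.

825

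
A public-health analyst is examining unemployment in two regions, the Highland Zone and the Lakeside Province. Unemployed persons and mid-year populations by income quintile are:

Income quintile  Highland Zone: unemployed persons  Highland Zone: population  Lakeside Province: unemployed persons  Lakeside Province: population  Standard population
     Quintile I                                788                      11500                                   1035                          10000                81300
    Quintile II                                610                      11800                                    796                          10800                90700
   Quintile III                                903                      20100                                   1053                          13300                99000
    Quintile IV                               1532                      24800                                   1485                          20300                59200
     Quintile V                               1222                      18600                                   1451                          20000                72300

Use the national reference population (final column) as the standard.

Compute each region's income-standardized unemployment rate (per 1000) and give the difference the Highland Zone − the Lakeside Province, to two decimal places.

Income-specific rates per 1000 for the Highland Zone: 68.522, 51.695, 44.925, 61.774, 65.699.
For the Lakeside Province: 103.500, 73.704, 79.173, 73.153, 72.550.
Standard total = 402500; weights = 0.2020, 0.2253, 0.2460, 0.1471, 0.1796.
The Highland Zone: 0.2020×68.522 + 0.2253×51.695 + 0.2460×44.925 + 0.1471×61.774 + 0.1796×65.699 = 57.4266 per 1000.
The Lakeside Province: 0.2020×103.500 + 0.2253×73.704 + 0.2460×79.173 + 0.1471×73.153 + 0.1796×72.550 = 80.7791 per 1000.
Difference = 57.4266 − 80.7791 = -23.3525.

-23.35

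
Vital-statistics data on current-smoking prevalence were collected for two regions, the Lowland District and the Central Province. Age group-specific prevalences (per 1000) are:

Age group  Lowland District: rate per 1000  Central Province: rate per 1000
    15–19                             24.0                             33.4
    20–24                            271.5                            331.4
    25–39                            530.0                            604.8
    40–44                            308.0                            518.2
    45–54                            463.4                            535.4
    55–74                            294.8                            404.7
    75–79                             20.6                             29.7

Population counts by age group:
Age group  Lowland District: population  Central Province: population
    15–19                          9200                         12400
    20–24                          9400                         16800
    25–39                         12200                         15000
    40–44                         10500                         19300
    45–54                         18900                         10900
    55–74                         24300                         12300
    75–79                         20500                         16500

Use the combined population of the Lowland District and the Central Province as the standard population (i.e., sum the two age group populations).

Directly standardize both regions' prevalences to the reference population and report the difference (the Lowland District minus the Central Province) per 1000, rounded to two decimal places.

-79.61

Combined standard total = 208200; weights = 0.1037, 0.1258, 0.1306, 0.1431, 0.1431, 0.1758, 0.1777.
The Lowland District: 0.1037×24.0 + 0.1258×271.5 + 0.1306×530.0 + 0.1431×308.0 + 0.1431×463.4 + 0.1758×294.8 + 0.1777×20.6 = 271.7930 per 1000.
The Central Province: 0.1037×33.4 + 0.1258×331.4 + 0.1306×604.8 + 0.1431×518.2 + 0.1431×535.4 + 0.1758×404.7 + 0.1777×29.7 = 351.4067 per 1000.
Difference = 271.7930 − 351.4067 = -79.6137.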